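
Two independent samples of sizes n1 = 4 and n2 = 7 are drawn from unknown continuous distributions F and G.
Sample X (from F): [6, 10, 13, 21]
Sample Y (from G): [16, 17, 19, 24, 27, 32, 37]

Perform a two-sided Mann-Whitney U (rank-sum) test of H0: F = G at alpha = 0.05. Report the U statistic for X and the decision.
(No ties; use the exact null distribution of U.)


Step 1: Combine and sort all 11 observations; assign midranks.
sorted (value, group): (6,X), (10,X), (13,X), (16,Y), (17,Y), (19,Y), (21,X), (24,Y), (27,Y), (32,Y), (37,Y)
ranks: 6->1, 10->2, 13->3, 16->4, 17->5, 19->6, 21->7, 24->8, 27->9, 32->10, 37->11
Step 2: Rank sum for X: R1 = 1 + 2 + 3 + 7 = 13.
Step 3: U_X = R1 - n1(n1+1)/2 = 13 - 4*5/2 = 13 - 10 = 3.
       U_Y = n1*n2 - U_X = 28 - 3 = 25.
Step 4: No ties, so the exact null distribution of U (based on enumerating the C(11,4) = 330 equally likely rank assignments) gives the two-sided p-value.
Step 5: p-value = 0.042424; compare to alpha = 0.05. reject H0.

U_X = 3, p = 0.042424, reject H0 at alpha = 0.05.


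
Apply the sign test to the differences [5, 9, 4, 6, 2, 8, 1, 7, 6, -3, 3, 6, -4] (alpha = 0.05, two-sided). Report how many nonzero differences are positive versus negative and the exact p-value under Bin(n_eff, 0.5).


Step 1: Discard zero differences. Original n = 13; n_eff = number of nonzero differences = 13.
Nonzero differences (with sign): +5, +9, +4, +6, +2, +8, +1, +7, +6, -3, +3, +6, -4
Step 2: Count signs: positive = 11, negative = 2.
Step 3: Under H0: P(positive) = 0.5, so the number of positives S ~ Bin(13, 0.5).
Step 4: Two-sided exact p-value = sum of Bin(13,0.5) probabilities at or below the observed probability = 0.022461.
Step 5: alpha = 0.05. reject H0.

n_eff = 13, pos = 11, neg = 2, p = 0.022461, reject H0.


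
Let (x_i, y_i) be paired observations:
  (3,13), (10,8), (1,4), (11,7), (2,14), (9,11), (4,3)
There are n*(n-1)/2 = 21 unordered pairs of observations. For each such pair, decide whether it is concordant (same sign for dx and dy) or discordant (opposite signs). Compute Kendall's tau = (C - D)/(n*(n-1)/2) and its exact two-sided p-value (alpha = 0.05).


Step 1: Enumerate the 21 unordered pairs (i,j) with i<j and classify each by sign(x_j-x_i) * sign(y_j-y_i).
  (1,2):dx=+7,dy=-5->D; (1,3):dx=-2,dy=-9->C; (1,4):dx=+8,dy=-6->D; (1,5):dx=-1,dy=+1->D
  (1,6):dx=+6,dy=-2->D; (1,7):dx=+1,dy=-10->D; (2,3):dx=-9,dy=-4->C; (2,4):dx=+1,dy=-1->D
  (2,5):dx=-8,dy=+6->D; (2,6):dx=-1,dy=+3->D; (2,7):dx=-6,dy=-5->C; (3,4):dx=+10,dy=+3->C
  (3,5):dx=+1,dy=+10->C; (3,6):dx=+8,dy=+7->C; (3,7):dx=+3,dy=-1->D; (4,5):dx=-9,dy=+7->D
  (4,6):dx=-2,dy=+4->D; (4,7):dx=-7,dy=-4->C; (5,6):dx=+7,dy=-3->D; (5,7):dx=+2,dy=-11->D
  (6,7):dx=-5,dy=-8->C
Step 2: C = 8, D = 13, total pairs = 21.
Step 3: tau = (C - D)/(n(n-1)/2) = (8 - 13)/21 = -0.238095.
Step 4: Exact two-sided p-value (enumerate n! = 5040 permutations of y under H0): p = 0.561905.
Step 5: alpha = 0.05. fail to reject H0.

tau_b = -0.2381 (C=8, D=13), p = 0.561905, fail to reject H0.


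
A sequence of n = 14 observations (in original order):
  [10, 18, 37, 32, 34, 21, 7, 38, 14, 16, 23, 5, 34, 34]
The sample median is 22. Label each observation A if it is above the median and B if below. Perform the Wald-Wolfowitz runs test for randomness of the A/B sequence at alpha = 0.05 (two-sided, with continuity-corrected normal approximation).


Step 1: Compute median = 22; label A = above, B = below.
Labels in order: BBAAABBABBABAA  (n_A = 7, n_B = 7)
Step 2: Count runs R = 8.
Step 3: Under H0 (random ordering), E[R] = 2*n_A*n_B/(n_A+n_B) + 1 = 2*7*7/14 + 1 = 8.0000.
        Var[R] = 2*n_A*n_B*(2*n_A*n_B - n_A - n_B) / ((n_A+n_B)^2 * (n_A+n_B-1)) = 8232/2548 = 3.2308.
        SD[R] = 1.7974.
Step 4: R = E[R], so z = 0 with no continuity correction.
Step 5: Two-sided p-value via normal approximation = 2*(1 - Phi(|z|)) = 1.000000.
Step 6: alpha = 0.05. fail to reject H0.

R = 8, z = 0.0000, p = 1.000000, fail to reject H0.


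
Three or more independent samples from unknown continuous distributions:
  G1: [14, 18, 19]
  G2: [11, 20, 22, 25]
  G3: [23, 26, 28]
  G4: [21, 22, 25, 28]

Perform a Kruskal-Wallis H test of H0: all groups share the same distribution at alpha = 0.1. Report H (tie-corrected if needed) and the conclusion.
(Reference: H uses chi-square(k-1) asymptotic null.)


Step 1: Combine all N = 14 observations and assign midranks.
sorted (value, group, rank): (11,G2,1), (14,G1,2), (18,G1,3), (19,G1,4), (20,G2,5), (21,G4,6), (22,G2,7.5), (22,G4,7.5), (23,G3,9), (25,G2,10.5), (25,G4,10.5), (26,G3,12), (28,G3,13.5), (28,G4,13.5)
Step 2: Sum ranks within each group.
R_1 = 9 (n_1 = 3)
R_2 = 24 (n_2 = 4)
R_3 = 34.5 (n_3 = 3)
R_4 = 37.5 (n_4 = 4)
Step 3: H = 12/(N(N+1)) * sum(R_i^2/n_i) - 3(N+1)
     = 12/(14*15) * (9^2/3 + 24^2/4 + 34.5^2/3 + 37.5^2/4) - 3*15
     = 0.057143 * 919.312 - 45
     = 7.532143.
Step 4: Ties present; correction factor C = 1 - 18/(14^3 - 14) = 0.993407. Corrected H = 7.532143 / 0.993407 = 7.582135.
Step 5: Under H0, H ~ chi^2(3); p-value = 0.055485.
Step 6: alpha = 0.1. reject H0.

H = 7.5821, df = 3, p = 0.055485, reject H0.


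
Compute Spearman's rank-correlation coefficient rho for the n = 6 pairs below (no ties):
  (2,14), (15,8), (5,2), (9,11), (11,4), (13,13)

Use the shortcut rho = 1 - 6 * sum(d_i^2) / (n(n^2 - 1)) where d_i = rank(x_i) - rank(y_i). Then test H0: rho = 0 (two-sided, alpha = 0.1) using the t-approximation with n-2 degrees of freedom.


Step 1: Rank x and y separately (midranks; no ties here).
rank(x): 2->1, 15->6, 5->2, 9->3, 11->4, 13->5
rank(y): 14->6, 8->3, 2->1, 11->4, 4->2, 13->5
Step 2: d_i = R_x(i) - R_y(i); compute d_i^2.
  (1-6)^2=25, (6-3)^2=9, (2-1)^2=1, (3-4)^2=1, (4-2)^2=4, (5-5)^2=0
sum(d^2) = 40.
Step 3: rho = 1 - 6*40 / (6*(6^2 - 1)) = 1 - 240/210 = -0.142857.
Step 4: Under H0, t = rho * sqrt((n-2)/(1-rho^2)) = -0.2887 ~ t(4).
Step 5: Two-sided p-value from the t-distribution with 4 df = 0.787172.
Step 6: alpha = 0.1. fail to reject H0.

rho = -0.1429, p = 0.787172, fail to reject H0 at alpha = 0.1.


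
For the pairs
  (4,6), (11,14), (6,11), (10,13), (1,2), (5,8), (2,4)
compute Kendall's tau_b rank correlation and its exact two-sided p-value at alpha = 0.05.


Step 1: Enumerate the 21 unordered pairs (i,j) with i<j and classify each by sign(x_j-x_i) * sign(y_j-y_i).
  (1,2):dx=+7,dy=+8->C; (1,3):dx=+2,dy=+5->C; (1,4):dx=+6,dy=+7->C; (1,5):dx=-3,dy=-4->C
  (1,6):dx=+1,dy=+2->C; (1,7):dx=-2,dy=-2->C; (2,3):dx=-5,dy=-3->C; (2,4):dx=-1,dy=-1->C
  (2,5):dx=-10,dy=-12->C; (2,6):dx=-6,dy=-6->C; (2,7):dx=-9,dy=-10->C; (3,4):dx=+4,dy=+2->C
  (3,5):dx=-5,dy=-9->C; (3,6):dx=-1,dy=-3->C; (3,7):dx=-4,dy=-7->C; (4,5):dx=-9,dy=-11->C
  (4,6):dx=-5,dy=-5->C; (4,7):dx=-8,dy=-9->C; (5,6):dx=+4,dy=+6->C; (5,7):dx=+1,dy=+2->C
  (6,7):dx=-3,dy=-4->C
Step 2: C = 21, D = 0, total pairs = 21.
Step 3: tau = (C - D)/(n(n-1)/2) = (21 - 0)/21 = 1.000000.
Step 4: Exact two-sided p-value (enumerate n! = 5040 permutations of y under H0): p = 0.000397.
Step 5: alpha = 0.05. reject H0.

tau_b = 1.0000 (C=21, D=0), p = 0.000397, reject H0.


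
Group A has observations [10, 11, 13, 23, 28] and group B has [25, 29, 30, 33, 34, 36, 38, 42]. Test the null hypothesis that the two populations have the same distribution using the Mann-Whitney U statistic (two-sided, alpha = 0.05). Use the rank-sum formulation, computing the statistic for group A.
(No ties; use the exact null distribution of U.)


Step 1: Combine and sort all 13 observations; assign midranks.
sorted (value, group): (10,X), (11,X), (13,X), (23,X), (25,Y), (28,X), (29,Y), (30,Y), (33,Y), (34,Y), (36,Y), (38,Y), (42,Y)
ranks: 10->1, 11->2, 13->3, 23->4, 25->5, 28->6, 29->7, 30->8, 33->9, 34->10, 36->11, 38->12, 42->13
Step 2: Rank sum for X: R1 = 1 + 2 + 3 + 4 + 6 = 16.
Step 3: U_X = R1 - n1(n1+1)/2 = 16 - 5*6/2 = 16 - 15 = 1.
       U_Y = n1*n2 - U_X = 40 - 1 = 39.
Step 4: No ties, so the exact null distribution of U (based on enumerating the C(13,5) = 1287 equally likely rank assignments) gives the two-sided p-value.
Step 5: p-value = 0.003108; compare to alpha = 0.05. reject H0.

U_X = 1, p = 0.003108, reject H0 at alpha = 0.05.


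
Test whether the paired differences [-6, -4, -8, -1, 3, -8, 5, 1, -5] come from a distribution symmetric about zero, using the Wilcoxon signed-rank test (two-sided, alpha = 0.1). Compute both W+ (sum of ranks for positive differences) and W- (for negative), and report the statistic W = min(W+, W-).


Step 1: Drop any zero differences (none here) and take |d_i|.
|d| = [6, 4, 8, 1, 3, 8, 5, 1, 5]
Step 2: Midrank |d_i| (ties get averaged ranks).
ranks: |6|->7, |4|->4, |8|->8.5, |1|->1.5, |3|->3, |8|->8.5, |5|->5.5, |1|->1.5, |5|->5.5
Step 3: Attach original signs; sum ranks with positive sign and with negative sign.
W+ = 3 + 5.5 + 1.5 = 10
W- = 7 + 4 + 8.5 + 1.5 + 8.5 + 5.5 = 35
(Check: W+ + W- = 45 should equal n(n+1)/2 = 45.)
Step 4: Test statistic W = min(W+, W-) = 10.
Step 5: Ties in |d|, so use the tie-corrected normal approximation.
        E[W] = n(n+1)/4 = 9*10/4 = 22.5.
        Tie groups: |d|=1 (t=2), |d|=5 (t=2), |d|=8 (t=2); sum(t^3 - t) = 18.
        Var[W] = n(n+1)(2n+1)/24 - sum(t^3-t)/48 = 1710/24 - 18/48 = 70.875.
        z = (W - E[W]) / sqrt(Var[W]) = (10 - 22.5) / 8.4187 = -1.4848.
        Two-sided p = 2*Phi(z) = 0.137601.
Step 6: alpha = 0.1. fail to reject H0.

W+ = 10, W- = 35, W = min = 10, p = 0.137601, fail to reject H0.


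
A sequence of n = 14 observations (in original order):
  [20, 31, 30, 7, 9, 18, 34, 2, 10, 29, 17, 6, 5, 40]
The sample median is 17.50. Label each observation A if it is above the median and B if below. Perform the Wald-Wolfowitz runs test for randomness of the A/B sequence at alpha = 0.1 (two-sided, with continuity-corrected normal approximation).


Step 1: Compute median = 17.50; label A = above, B = below.
Labels in order: AAABBAABBABBBA  (n_A = 7, n_B = 7)
Step 2: Count runs R = 7.
Step 3: Under H0 (random ordering), E[R] = 2*n_A*n_B/(n_A+n_B) + 1 = 2*7*7/14 + 1 = 8.0000.
        Var[R] = 2*n_A*n_B*(2*n_A*n_B - n_A - n_B) / ((n_A+n_B)^2 * (n_A+n_B-1)) = 8232/2548 = 3.2308.
        SD[R] = 1.7974.
Step 4: Continuity-corrected z = (R + 0.5 - E[R]) / SD[R] = (7 + 0.5 - 8.0000) / 1.7974 = -0.2782.
Step 5: Two-sided p-value via normal approximation = 2*(1 - Phi(|z|)) = 0.780879.
Step 6: alpha = 0.1. fail to reject H0.

R = 7, z = -0.2782, p = 0.780879, fail to reject H0.


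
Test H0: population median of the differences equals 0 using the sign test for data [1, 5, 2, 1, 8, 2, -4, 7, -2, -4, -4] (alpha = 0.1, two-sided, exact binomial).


Step 1: Discard zero differences. Original n = 11; n_eff = number of nonzero differences = 11.
Nonzero differences (with sign): +1, +5, +2, +1, +8, +2, -4, +7, -2, -4, -4
Step 2: Count signs: positive = 7, negative = 4.
Step 3: Under H0: P(positive) = 0.5, so the number of positives S ~ Bin(11, 0.5).
Step 4: Two-sided exact p-value = sum of Bin(11,0.5) probabilities at or below the observed probability = 0.548828.
Step 5: alpha = 0.1. fail to reject H0.

n_eff = 11, pos = 7, neg = 4, p = 0.548828, fail to reject H0.


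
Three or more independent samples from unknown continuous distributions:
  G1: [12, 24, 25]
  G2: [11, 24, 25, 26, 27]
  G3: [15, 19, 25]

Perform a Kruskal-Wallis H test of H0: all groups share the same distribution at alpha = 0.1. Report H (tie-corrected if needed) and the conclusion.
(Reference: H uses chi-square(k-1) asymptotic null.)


Step 1: Combine all N = 11 observations and assign midranks.
sorted (value, group, rank): (11,G2,1), (12,G1,2), (15,G3,3), (19,G3,4), (24,G1,5.5), (24,G2,5.5), (25,G1,8), (25,G2,8), (25,G3,8), (26,G2,10), (27,G2,11)
Step 2: Sum ranks within each group.
R_1 = 15.5 (n_1 = 3)
R_2 = 35.5 (n_2 = 5)
R_3 = 15 (n_3 = 3)
Step 3: H = 12/(N(N+1)) * sum(R_i^2/n_i) - 3(N+1)
     = 12/(11*12) * (15.5^2/3 + 35.5^2/5 + 15^2/3) - 3*12
     = 0.090909 * 407.133 - 36
     = 1.012121.
Step 4: Ties present; correction factor C = 1 - 30/(11^3 - 11) = 0.977273. Corrected H = 1.012121 / 0.977273 = 1.035659.
Step 5: Under H0, H ~ chi^2(2); p-value = 0.595812.
Step 6: alpha = 0.1. fail to reject H0.

H = 1.0357, df = 2, p = 0.595812, fail to reject H0.


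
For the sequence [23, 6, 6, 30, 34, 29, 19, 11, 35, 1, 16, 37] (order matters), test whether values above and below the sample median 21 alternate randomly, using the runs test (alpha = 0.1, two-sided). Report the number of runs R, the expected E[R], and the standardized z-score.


Step 1: Compute median = 21; label A = above, B = below.
Labels in order: ABBAAABBABBA  (n_A = 6, n_B = 6)
Step 2: Count runs R = 7.
Step 3: Under H0 (random ordering), E[R] = 2*n_A*n_B/(n_A+n_B) + 1 = 2*6*6/12 + 1 = 7.0000.
        Var[R] = 2*n_A*n_B*(2*n_A*n_B - n_A - n_B) / ((n_A+n_B)^2 * (n_A+n_B-1)) = 4320/1584 = 2.7273.
        SD[R] = 1.6514.
Step 4: R = E[R], so z = 0 with no continuity correction.
Step 5: Two-sided p-value via normal approximation = 2*(1 - Phi(|z|)) = 1.000000.
Step 6: alpha = 0.1. fail to reject H0.

R = 7, z = 0.0000, p = 1.000000, fail to reject H0.


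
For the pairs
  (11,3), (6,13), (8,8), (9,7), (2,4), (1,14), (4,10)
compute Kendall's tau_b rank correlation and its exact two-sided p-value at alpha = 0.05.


Step 1: Enumerate the 21 unordered pairs (i,j) with i<j and classify each by sign(x_j-x_i) * sign(y_j-y_i).
  (1,2):dx=-5,dy=+10->D; (1,3):dx=-3,dy=+5->D; (1,4):dx=-2,dy=+4->D; (1,5):dx=-9,dy=+1->D
  (1,6):dx=-10,dy=+11->D; (1,7):dx=-7,dy=+7->D; (2,3):dx=+2,dy=-5->D; (2,4):dx=+3,dy=-6->D
  (2,5):dx=-4,dy=-9->C; (2,6):dx=-5,dy=+1->D; (2,7):dx=-2,dy=-3->C; (3,4):dx=+1,dy=-1->D
  (3,5):dx=-6,dy=-4->C; (3,6):dx=-7,dy=+6->D; (3,7):dx=-4,dy=+2->D; (4,5):dx=-7,dy=-3->C
  (4,6):dx=-8,dy=+7->D; (4,7):dx=-5,dy=+3->D; (5,6):dx=-1,dy=+10->D; (5,7):dx=+2,dy=+6->C
  (6,7):dx=+3,dy=-4->D
Step 2: C = 5, D = 16, total pairs = 21.
Step 3: tau = (C - D)/(n(n-1)/2) = (5 - 16)/21 = -0.523810.
Step 4: Exact two-sided p-value (enumerate n! = 5040 permutations of y under H0): p = 0.136111.
Step 5: alpha = 0.05. fail to reject H0.

tau_b = -0.5238 (C=5, D=16), p = 0.136111, fail to reject H0.


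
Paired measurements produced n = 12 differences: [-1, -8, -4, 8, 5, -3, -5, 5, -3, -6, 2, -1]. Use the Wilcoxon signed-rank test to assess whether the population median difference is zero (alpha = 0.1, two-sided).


Step 1: Drop any zero differences (none here) and take |d_i|.
|d| = [1, 8, 4, 8, 5, 3, 5, 5, 3, 6, 2, 1]
Step 2: Midrank |d_i| (ties get averaged ranks).
ranks: |1|->1.5, |8|->11.5, |4|->6, |8|->11.5, |5|->8, |3|->4.5, |5|->8, |5|->8, |3|->4.5, |6|->10, |2|->3, |1|->1.5
Step 3: Attach original signs; sum ranks with positive sign and with negative sign.
W+ = 11.5 + 8 + 8 + 3 = 30.5
W- = 1.5 + 11.5 + 6 + 4.5 + 8 + 4.5 + 10 + 1.5 = 47.5
(Check: W+ + W- = 78 should equal n(n+1)/2 = 78.)
Step 4: Test statistic W = min(W+, W-) = 30.5.
Step 5: Ties in |d|, so use the tie-corrected normal approximation.
        E[W] = n(n+1)/4 = 12*13/4 = 39.
        Tie groups: |d|=1 (t=2), |d|=3 (t=2), |d|=5 (t=3), |d|=8 (t=2); sum(t^3 - t) = 42.
        Var[W] = n(n+1)(2n+1)/24 - sum(t^3-t)/48 = 3900/24 - 42/48 = 161.625.
        z = (W - E[W]) / sqrt(Var[W]) = (30.5 - 39) / 12.7132 = -0.6686.
        Two-sided p = 2*Phi(z) = 0.503752.
Step 6: alpha = 0.1. fail to reject H0.

W+ = 30.5, W- = 47.5, W = min = 30.5, p = 0.503752, fail to reject H0.


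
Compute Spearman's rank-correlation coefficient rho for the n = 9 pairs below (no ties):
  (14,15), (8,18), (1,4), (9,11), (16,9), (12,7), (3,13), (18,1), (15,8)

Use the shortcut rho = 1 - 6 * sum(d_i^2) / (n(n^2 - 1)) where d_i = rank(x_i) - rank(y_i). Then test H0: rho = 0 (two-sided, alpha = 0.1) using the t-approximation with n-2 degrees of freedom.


Step 1: Rank x and y separately (midranks; no ties here).
rank(x): 14->6, 8->3, 1->1, 9->4, 16->8, 12->5, 3->2, 18->9, 15->7
rank(y): 15->8, 18->9, 4->2, 11->6, 9->5, 7->3, 13->7, 1->1, 8->4
Step 2: d_i = R_x(i) - R_y(i); compute d_i^2.
  (6-8)^2=4, (3-9)^2=36, (1-2)^2=1, (4-6)^2=4, (8-5)^2=9, (5-3)^2=4, (2-7)^2=25, (9-1)^2=64, (7-4)^2=9
sum(d^2) = 156.
Step 3: rho = 1 - 6*156 / (9*(9^2 - 1)) = 1 - 936/720 = -0.300000.
Step 4: Under H0, t = rho * sqrt((n-2)/(1-rho^2)) = -0.8321 ~ t(7).
Step 5: Two-sided p-value from the t-distribution with 7 df = 0.432845.
Step 6: alpha = 0.1. fail to reject H0.

rho = -0.3000, p = 0.432845, fail to reject H0 at alpha = 0.1.


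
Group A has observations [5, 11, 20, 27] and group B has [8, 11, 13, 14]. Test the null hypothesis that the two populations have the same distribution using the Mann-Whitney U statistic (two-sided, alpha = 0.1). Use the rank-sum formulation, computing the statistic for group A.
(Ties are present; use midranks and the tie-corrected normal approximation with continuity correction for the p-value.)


Step 1: Combine and sort all 8 observations; assign midranks.
sorted (value, group): (5,X), (8,Y), (11,X), (11,Y), (13,Y), (14,Y), (20,X), (27,X)
ranks: 5->1, 8->2, 11->3.5, 11->3.5, 13->5, 14->6, 20->7, 27->8
Step 2: Rank sum for X: R1 = 1 + 3.5 + 7 + 8 = 19.5.
Step 3: U_X = R1 - n1(n1+1)/2 = 19.5 - 4*5/2 = 19.5 - 10 = 9.5.
       U_Y = n1*n2 - U_X = 16 - 9.5 = 6.5.
Step 4: Ties are present, so use the tie-corrected normal approximation (with continuity correction) for the p-value.
Step 5: p-value = 0.771503; compare to alpha = 0.1. fail to reject H0.

U_X = 9.5, p = 0.771503, fail to reject H0 at alpha = 0.1.


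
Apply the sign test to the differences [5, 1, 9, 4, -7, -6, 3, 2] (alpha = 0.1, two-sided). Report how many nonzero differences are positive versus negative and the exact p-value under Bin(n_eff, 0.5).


Step 1: Discard zero differences. Original n = 8; n_eff = number of nonzero differences = 8.
Nonzero differences (with sign): +5, +1, +9, +4, -7, -6, +3, +2
Step 2: Count signs: positive = 6, negative = 2.
Step 3: Under H0: P(positive) = 0.5, so the number of positives S ~ Bin(8, 0.5).
Step 4: Two-sided exact p-value = sum of Bin(8,0.5) probabilities at or below the observed probability = 0.289062.
Step 5: alpha = 0.1. fail to reject H0.

n_eff = 8, pos = 6, neg = 2, p = 0.289062, fail to reject H0.


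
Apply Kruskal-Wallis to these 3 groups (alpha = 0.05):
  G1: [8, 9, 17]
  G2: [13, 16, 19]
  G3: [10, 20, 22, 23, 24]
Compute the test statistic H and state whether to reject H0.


Step 1: Combine all N = 11 observations and assign midranks.
sorted (value, group, rank): (8,G1,1), (9,G1,2), (10,G3,3), (13,G2,4), (16,G2,5), (17,G1,6), (19,G2,7), (20,G3,8), (22,G3,9), (23,G3,10), (24,G3,11)
Step 2: Sum ranks within each group.
R_1 = 9 (n_1 = 3)
R_2 = 16 (n_2 = 3)
R_3 = 41 (n_3 = 5)
Step 3: H = 12/(N(N+1)) * sum(R_i^2/n_i) - 3(N+1)
     = 12/(11*12) * (9^2/3 + 16^2/3 + 41^2/5) - 3*12
     = 0.090909 * 448.533 - 36
     = 4.775758.
Step 4: No ties, so H is used without correction.
Step 5: Under H0, H ~ chi^2(2); p-value = 0.091824.
Step 6: alpha = 0.05. fail to reject H0.

H = 4.7758, df = 2, p = 0.091824, fail to reject H0.


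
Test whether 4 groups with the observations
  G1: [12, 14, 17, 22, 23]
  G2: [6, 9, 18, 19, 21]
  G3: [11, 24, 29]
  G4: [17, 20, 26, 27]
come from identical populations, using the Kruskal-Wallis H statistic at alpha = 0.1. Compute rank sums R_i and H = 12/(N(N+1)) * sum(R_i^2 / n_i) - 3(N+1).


Step 1: Combine all N = 17 observations and assign midranks.
sorted (value, group, rank): (6,G2,1), (9,G2,2), (11,G3,3), (12,G1,4), (14,G1,5), (17,G1,6.5), (17,G4,6.5), (18,G2,8), (19,G2,9), (20,G4,10), (21,G2,11), (22,G1,12), (23,G1,13), (24,G3,14), (26,G4,15), (27,G4,16), (29,G3,17)
Step 2: Sum ranks within each group.
R_1 = 40.5 (n_1 = 5)
R_2 = 31 (n_2 = 5)
R_3 = 34 (n_3 = 3)
R_4 = 47.5 (n_4 = 4)
Step 3: H = 12/(N(N+1)) * sum(R_i^2/n_i) - 3(N+1)
     = 12/(17*18) * (40.5^2/5 + 31^2/5 + 34^2/3 + 47.5^2/4) - 3*18
     = 0.039216 * 1469.65 - 54
     = 3.633170.
Step 4: Ties present; correction factor C = 1 - 6/(17^3 - 17) = 0.998775. Corrected H = 3.633170 / 0.998775 = 3.637628.
Step 5: Under H0, H ~ chi^2(3); p-value = 0.303346.
Step 6: alpha = 0.1. fail to reject H0.

H = 3.6376, df = 3, p = 0.303346, fail to reject H0.


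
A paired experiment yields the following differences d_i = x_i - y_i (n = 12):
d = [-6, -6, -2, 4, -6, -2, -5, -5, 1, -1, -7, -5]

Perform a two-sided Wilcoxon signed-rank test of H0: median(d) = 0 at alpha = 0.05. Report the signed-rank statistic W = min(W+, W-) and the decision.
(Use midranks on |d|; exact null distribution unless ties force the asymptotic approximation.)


Step 1: Drop any zero differences (none here) and take |d_i|.
|d| = [6, 6, 2, 4, 6, 2, 5, 5, 1, 1, 7, 5]
Step 2: Midrank |d_i| (ties get averaged ranks).
ranks: |6|->10, |6|->10, |2|->3.5, |4|->5, |6|->10, |2|->3.5, |5|->7, |5|->7, |1|->1.5, |1|->1.5, |7|->12, |5|->7
Step 3: Attach original signs; sum ranks with positive sign and with negative sign.
W+ = 5 + 1.5 = 6.5
W- = 10 + 10 + 3.5 + 10 + 3.5 + 7 + 7 + 1.5 + 12 + 7 = 71.5
(Check: W+ + W- = 78 should equal n(n+1)/2 = 78.)
Step 4: Test statistic W = min(W+, W-) = 6.5.
Step 5: Ties in |d|, so use the tie-corrected normal approximation.
        E[W] = n(n+1)/4 = 12*13/4 = 39.
        Tie groups: |d|=1 (t=2), |d|=2 (t=2), |d|=5 (t=3), |d|=6 (t=3); sum(t^3 - t) = 60.
        Var[W] = n(n+1)(2n+1)/24 - sum(t^3-t)/48 = 3900/24 - 60/48 = 161.25.
        z = (W - E[W]) / sqrt(Var[W]) = (6.5 - 39) / 12.6984 = -2.5594.
        Two-sided p = 2*Phi(z) = 0.010486.
Step 6: alpha = 0.05. reject H0.

W+ = 6.5, W- = 71.5, W = min = 6.5, p = 0.010486, reject H0.


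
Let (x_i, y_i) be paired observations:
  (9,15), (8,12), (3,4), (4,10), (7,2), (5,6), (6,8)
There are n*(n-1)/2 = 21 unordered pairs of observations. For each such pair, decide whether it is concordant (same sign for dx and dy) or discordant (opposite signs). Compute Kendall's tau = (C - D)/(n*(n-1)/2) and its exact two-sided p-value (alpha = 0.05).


Step 1: Enumerate the 21 unordered pairs (i,j) with i<j and classify each by sign(x_j-x_i) * sign(y_j-y_i).
  (1,2):dx=-1,dy=-3->C; (1,3):dx=-6,dy=-11->C; (1,4):dx=-5,dy=-5->C; (1,5):dx=-2,dy=-13->C
  (1,6):dx=-4,dy=-9->C; (1,7):dx=-3,dy=-7->C; (2,3):dx=-5,dy=-8->C; (2,4):dx=-4,dy=-2->C
  (2,5):dx=-1,dy=-10->C; (2,6):dx=-3,dy=-6->C; (2,7):dx=-2,dy=-4->C; (3,4):dx=+1,dy=+6->C
  (3,5):dx=+4,dy=-2->D; (3,6):dx=+2,dy=+2->C; (3,7):dx=+3,dy=+4->C; (4,5):dx=+3,dy=-8->D
  (4,6):dx=+1,dy=-4->D; (4,7):dx=+2,dy=-2->D; (5,6):dx=-2,dy=+4->D; (5,7):dx=-1,dy=+6->D
  (6,7):dx=+1,dy=+2->C
Step 2: C = 15, D = 6, total pairs = 21.
Step 3: tau = (C - D)/(n(n-1)/2) = (15 - 6)/21 = 0.428571.
Step 4: Exact two-sided p-value (enumerate n! = 5040 permutations of y under H0): p = 0.238889.
Step 5: alpha = 0.05. fail to reject H0.

tau_b = 0.4286 (C=15, D=6), p = 0.238889, fail to reject H0.


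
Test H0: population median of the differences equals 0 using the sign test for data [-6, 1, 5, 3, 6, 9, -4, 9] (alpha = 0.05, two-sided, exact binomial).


Step 1: Discard zero differences. Original n = 8; n_eff = number of nonzero differences = 8.
Nonzero differences (with sign): -6, +1, +5, +3, +6, +9, -4, +9
Step 2: Count signs: positive = 6, negative = 2.
Step 3: Under H0: P(positive) = 0.5, so the number of positives S ~ Bin(8, 0.5).
Step 4: Two-sided exact p-value = sum of Bin(8,0.5) probabilities at or below the observed probability = 0.289062.
Step 5: alpha = 0.05. fail to reject H0.

n_eff = 8, pos = 6, neg = 2, p = 0.289062, fail to reject H0.


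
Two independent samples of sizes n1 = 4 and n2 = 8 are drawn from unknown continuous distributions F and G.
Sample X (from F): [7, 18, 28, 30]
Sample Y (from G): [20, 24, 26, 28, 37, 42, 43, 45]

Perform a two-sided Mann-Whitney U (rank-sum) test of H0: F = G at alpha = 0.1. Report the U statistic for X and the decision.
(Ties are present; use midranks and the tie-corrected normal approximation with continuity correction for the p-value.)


Step 1: Combine and sort all 12 observations; assign midranks.
sorted (value, group): (7,X), (18,X), (20,Y), (24,Y), (26,Y), (28,X), (28,Y), (30,X), (37,Y), (42,Y), (43,Y), (45,Y)
ranks: 7->1, 18->2, 20->3, 24->4, 26->5, 28->6.5, 28->6.5, 30->8, 37->9, 42->10, 43->11, 45->12
Step 2: Rank sum for X: R1 = 1 + 2 + 6.5 + 8 = 17.5.
Step 3: U_X = R1 - n1(n1+1)/2 = 17.5 - 4*5/2 = 17.5 - 10 = 7.5.
       U_Y = n1*n2 - U_X = 32 - 7.5 = 24.5.
Step 4: Ties are present, so use the tie-corrected normal approximation (with continuity correction) for the p-value.
Step 5: p-value = 0.173478; compare to alpha = 0.1. fail to reject H0.

U_X = 7.5, p = 0.173478, fail to reject H0 at alpha = 0.1.


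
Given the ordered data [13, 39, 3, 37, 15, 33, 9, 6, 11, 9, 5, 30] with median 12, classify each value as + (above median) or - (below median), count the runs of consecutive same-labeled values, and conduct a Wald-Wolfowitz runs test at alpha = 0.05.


Step 1: Compute median = 12; label A = above, B = below.
Labels in order: AABAAABBBBBA  (n_A = 6, n_B = 6)
Step 2: Count runs R = 5.
Step 3: Under H0 (random ordering), E[R] = 2*n_A*n_B/(n_A+n_B) + 1 = 2*6*6/12 + 1 = 7.0000.
        Var[R] = 2*n_A*n_B*(2*n_A*n_B - n_A - n_B) / ((n_A+n_B)^2 * (n_A+n_B-1)) = 4320/1584 = 2.7273.
        SD[R] = 1.6514.
Step 4: Continuity-corrected z = (R + 0.5 - E[R]) / SD[R] = (5 + 0.5 - 7.0000) / 1.6514 = -0.9083.
Step 5: Two-sided p-value via normal approximation = 2*(1 - Phi(|z|)) = 0.363722.
Step 6: alpha = 0.05. fail to reject H0.

R = 5, z = -0.9083, p = 0.363722, fail to reject H0.


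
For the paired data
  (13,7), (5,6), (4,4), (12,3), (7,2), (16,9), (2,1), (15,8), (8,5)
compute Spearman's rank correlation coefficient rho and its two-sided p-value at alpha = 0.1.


Step 1: Rank x and y separately (midranks; no ties here).
rank(x): 13->7, 5->3, 4->2, 12->6, 7->4, 16->9, 2->1, 15->8, 8->5
rank(y): 7->7, 6->6, 4->4, 3->3, 2->2, 9->9, 1->1, 8->8, 5->5
Step 2: d_i = R_x(i) - R_y(i); compute d_i^2.
  (7-7)^2=0, (3-6)^2=9, (2-4)^2=4, (6-3)^2=9, (4-2)^2=4, (9-9)^2=0, (1-1)^2=0, (8-8)^2=0, (5-5)^2=0
sum(d^2) = 26.
Step 3: rho = 1 - 6*26 / (9*(9^2 - 1)) = 1 - 156/720 = 0.783333.
Step 4: Under H0, t = rho * sqrt((n-2)/(1-rho^2)) = 3.3341 ~ t(7).
Step 5: Two-sided p-value from the t-distribution with 7 df = 0.012520.
Step 6: alpha = 0.1. reject H0.

rho = 0.7833, p = 0.012520, reject H0 at alpha = 0.1.


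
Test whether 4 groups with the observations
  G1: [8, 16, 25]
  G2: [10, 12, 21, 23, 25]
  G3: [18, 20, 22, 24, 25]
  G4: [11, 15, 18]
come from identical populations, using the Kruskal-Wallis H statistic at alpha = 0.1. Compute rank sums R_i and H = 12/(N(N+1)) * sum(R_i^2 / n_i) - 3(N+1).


Step 1: Combine all N = 16 observations and assign midranks.
sorted (value, group, rank): (8,G1,1), (10,G2,2), (11,G4,3), (12,G2,4), (15,G4,5), (16,G1,6), (18,G3,7.5), (18,G4,7.5), (20,G3,9), (21,G2,10), (22,G3,11), (23,G2,12), (24,G3,13), (25,G1,15), (25,G2,15), (25,G3,15)
Step 2: Sum ranks within each group.
R_1 = 22 (n_1 = 3)
R_2 = 43 (n_2 = 5)
R_3 = 55.5 (n_3 = 5)
R_4 = 15.5 (n_4 = 3)
Step 3: H = 12/(N(N+1)) * sum(R_i^2/n_i) - 3(N+1)
     = 12/(16*17) * (22^2/3 + 43^2/5 + 55.5^2/5 + 15.5^2/3) - 3*17
     = 0.044118 * 1227.27 - 51
     = 3.144118.
Step 4: Ties present; correction factor C = 1 - 30/(16^3 - 16) = 0.992647. Corrected H = 3.144118 / 0.992647 = 3.167407.
Step 5: Under H0, H ~ chi^2(3); p-value = 0.366527.
Step 6: alpha = 0.1. fail to reject H0.

H = 3.1674, df = 3, p = 0.366527, fail to reject H0.


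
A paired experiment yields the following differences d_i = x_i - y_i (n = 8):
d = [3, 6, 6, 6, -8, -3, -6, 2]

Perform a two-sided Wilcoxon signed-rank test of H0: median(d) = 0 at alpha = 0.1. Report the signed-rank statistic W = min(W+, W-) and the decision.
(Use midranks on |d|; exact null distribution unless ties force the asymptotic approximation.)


Step 1: Drop any zero differences (none here) and take |d_i|.
|d| = [3, 6, 6, 6, 8, 3, 6, 2]
Step 2: Midrank |d_i| (ties get averaged ranks).
ranks: |3|->2.5, |6|->5.5, |6|->5.5, |6|->5.5, |8|->8, |3|->2.5, |6|->5.5, |2|->1
Step 3: Attach original signs; sum ranks with positive sign and with negative sign.
W+ = 2.5 + 5.5 + 5.5 + 5.5 + 1 = 20
W- = 8 + 2.5 + 5.5 = 16
(Check: W+ + W- = 36 should equal n(n+1)/2 = 36.)
Step 4: Test statistic W = min(W+, W-) = 16.
Step 5: Ties in |d|, so use the tie-corrected normal approximation.
        E[W] = n(n+1)/4 = 8*9/4 = 18.
        Tie groups: |d|=3 (t=2), |d|=6 (t=4); sum(t^3 - t) = 66.
        Var[W] = n(n+1)(2n+1)/24 - sum(t^3-t)/48 = 1224/24 - 66/48 = 49.625.
        z = (W - E[W]) / sqrt(Var[W]) = (16 - 18) / 7.0445 = -0.2839.
        Two-sided p = 2*Phi(z) = 0.776480.
Step 6: alpha = 0.1. fail to reject H0.

W+ = 20, W- = 16, W = min = 16, p = 0.776480, fail to reject H0.


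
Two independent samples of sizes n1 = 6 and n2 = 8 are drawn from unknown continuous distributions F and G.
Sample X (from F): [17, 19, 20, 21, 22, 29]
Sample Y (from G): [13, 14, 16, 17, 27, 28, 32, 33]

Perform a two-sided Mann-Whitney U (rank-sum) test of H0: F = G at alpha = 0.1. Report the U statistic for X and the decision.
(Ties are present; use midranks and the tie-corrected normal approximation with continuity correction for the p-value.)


Step 1: Combine and sort all 14 observations; assign midranks.
sorted (value, group): (13,Y), (14,Y), (16,Y), (17,X), (17,Y), (19,X), (20,X), (21,X), (22,X), (27,Y), (28,Y), (29,X), (32,Y), (33,Y)
ranks: 13->1, 14->2, 16->3, 17->4.5, 17->4.5, 19->6, 20->7, 21->8, 22->9, 27->10, 28->11, 29->12, 32->13, 33->14
Step 2: Rank sum for X: R1 = 4.5 + 6 + 7 + 8 + 9 + 12 = 46.5.
Step 3: U_X = R1 - n1(n1+1)/2 = 46.5 - 6*7/2 = 46.5 - 21 = 25.5.
       U_Y = n1*n2 - U_X = 48 - 25.5 = 22.5.
Step 4: Ties are present, so use the tie-corrected normal approximation (with continuity correction) for the p-value.
Step 5: p-value = 0.897167; compare to alpha = 0.1. fail to reject H0.

U_X = 25.5, p = 0.897167, fail to reject H0 at alpha = 0.1.


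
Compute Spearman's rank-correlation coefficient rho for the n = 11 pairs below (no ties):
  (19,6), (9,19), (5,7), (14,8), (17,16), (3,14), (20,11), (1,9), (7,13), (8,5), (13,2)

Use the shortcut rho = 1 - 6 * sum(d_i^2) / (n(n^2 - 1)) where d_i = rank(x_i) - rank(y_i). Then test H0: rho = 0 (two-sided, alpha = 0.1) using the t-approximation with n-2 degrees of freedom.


Step 1: Rank x and y separately (midranks; no ties here).
rank(x): 19->10, 9->6, 5->3, 14->8, 17->9, 3->2, 20->11, 1->1, 7->4, 8->5, 13->7
rank(y): 6->3, 19->11, 7->4, 8->5, 16->10, 14->9, 11->7, 9->6, 13->8, 5->2, 2->1
Step 2: d_i = R_x(i) - R_y(i); compute d_i^2.
  (10-3)^2=49, (6-11)^2=25, (3-4)^2=1, (8-5)^2=9, (9-10)^2=1, (2-9)^2=49, (11-7)^2=16, (1-6)^2=25, (4-8)^2=16, (5-2)^2=9, (7-1)^2=36
sum(d^2) = 236.
Step 3: rho = 1 - 6*236 / (11*(11^2 - 1)) = 1 - 1416/1320 = -0.072727.
Step 4: Under H0, t = rho * sqrt((n-2)/(1-rho^2)) = -0.2188 ~ t(9).
Step 5: Two-sided p-value from the t-distribution with 9 df = 0.831716.
Step 6: alpha = 0.1. fail to reject H0.

rho = -0.0727, p = 0.831716, fail to reject H0 at alpha = 0.1.


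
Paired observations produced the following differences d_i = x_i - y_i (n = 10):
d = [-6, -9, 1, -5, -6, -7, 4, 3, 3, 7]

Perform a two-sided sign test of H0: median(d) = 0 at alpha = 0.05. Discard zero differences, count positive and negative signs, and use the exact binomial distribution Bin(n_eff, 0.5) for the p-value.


Step 1: Discard zero differences. Original n = 10; n_eff = number of nonzero differences = 10.
Nonzero differences (with sign): -6, -9, +1, -5, -6, -7, +4, +3, +3, +7
Step 2: Count signs: positive = 5, negative = 5.
Step 3: Under H0: P(positive) = 0.5, so the number of positives S ~ Bin(10, 0.5).
Step 4: Two-sided exact p-value = sum of Bin(10,0.5) probabilities at or below the observed probability = 1.000000.
Step 5: alpha = 0.05. fail to reject H0.

n_eff = 10, pos = 5, neg = 5, p = 1.000000, fail to reject H0.


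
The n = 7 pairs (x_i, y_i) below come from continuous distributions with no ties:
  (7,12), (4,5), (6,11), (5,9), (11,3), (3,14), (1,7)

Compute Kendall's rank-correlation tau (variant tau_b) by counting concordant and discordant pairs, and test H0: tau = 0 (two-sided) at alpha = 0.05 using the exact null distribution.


Step 1: Enumerate the 21 unordered pairs (i,j) with i<j and classify each by sign(x_j-x_i) * sign(y_j-y_i).
  (1,2):dx=-3,dy=-7->C; (1,3):dx=-1,dy=-1->C; (1,4):dx=-2,dy=-3->C; (1,5):dx=+4,dy=-9->D
  (1,6):dx=-4,dy=+2->D; (1,7):dx=-6,dy=-5->C; (2,3):dx=+2,dy=+6->C; (2,4):dx=+1,dy=+4->C
  (2,5):dx=+7,dy=-2->D; (2,6):dx=-1,dy=+9->D; (2,7):dx=-3,dy=+2->D; (3,4):dx=-1,dy=-2->C
  (3,5):dx=+5,dy=-8->D; (3,6):dx=-3,dy=+3->D; (3,7):dx=-5,dy=-4->C; (4,5):dx=+6,dy=-6->D
  (4,6):dx=-2,dy=+5->D; (4,7):dx=-4,dy=-2->C; (5,6):dx=-8,dy=+11->D; (5,7):dx=-10,dy=+4->D
  (6,7):dx=-2,dy=-7->C
Step 2: C = 10, D = 11, total pairs = 21.
Step 3: tau = (C - D)/(n(n-1)/2) = (10 - 11)/21 = -0.047619.
Step 4: Exact two-sided p-value (enumerate n! = 5040 permutations of y under H0): p = 1.000000.
Step 5: alpha = 0.05. fail to reject H0.

tau_b = -0.0476 (C=10, D=11), p = 1.000000, fail to reject H0.


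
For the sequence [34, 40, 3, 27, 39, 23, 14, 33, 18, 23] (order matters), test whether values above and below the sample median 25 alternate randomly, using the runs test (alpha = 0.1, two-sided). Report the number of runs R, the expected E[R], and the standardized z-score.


Step 1: Compute median = 25; label A = above, B = below.
Labels in order: AABAABBABB  (n_A = 5, n_B = 5)
Step 2: Count runs R = 6.
Step 3: Under H0 (random ordering), E[R] = 2*n_A*n_B/(n_A+n_B) + 1 = 2*5*5/10 + 1 = 6.0000.
        Var[R] = 2*n_A*n_B*(2*n_A*n_B - n_A - n_B) / ((n_A+n_B)^2 * (n_A+n_B-1)) = 2000/900 = 2.2222.
        SD[R] = 1.4907.
Step 4: R = E[R], so z = 0 with no continuity correction.
Step 5: Two-sided p-value via normal approximation = 2*(1 - Phi(|z|)) = 1.000000.
Step 6: alpha = 0.1. fail to reject H0.

R = 6, z = 0.0000, p = 1.000000, fail to reject H0.


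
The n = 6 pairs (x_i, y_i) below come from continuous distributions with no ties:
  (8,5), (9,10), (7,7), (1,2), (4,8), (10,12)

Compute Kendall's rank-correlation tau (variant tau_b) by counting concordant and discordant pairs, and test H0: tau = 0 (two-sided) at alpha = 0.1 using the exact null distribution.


Step 1: Enumerate the 15 unordered pairs (i,j) with i<j and classify each by sign(x_j-x_i) * sign(y_j-y_i).
  (1,2):dx=+1,dy=+5->C; (1,3):dx=-1,dy=+2->D; (1,4):dx=-7,dy=-3->C; (1,5):dx=-4,dy=+3->D
  (1,6):dx=+2,dy=+7->C; (2,3):dx=-2,dy=-3->C; (2,4):dx=-8,dy=-8->C; (2,5):dx=-5,dy=-2->C
  (2,6):dx=+1,dy=+2->C; (3,4):dx=-6,dy=-5->C; (3,5):dx=-3,dy=+1->D; (3,6):dx=+3,dy=+5->C
  (4,5):dx=+3,dy=+6->C; (4,6):dx=+9,dy=+10->C; (5,6):dx=+6,dy=+4->C
Step 2: C = 12, D = 3, total pairs = 15.
Step 3: tau = (C - D)/(n(n-1)/2) = (12 - 3)/15 = 0.600000.
Step 4: Exact two-sided p-value (enumerate n! = 720 permutations of y under H0): p = 0.136111.
Step 5: alpha = 0.1. fail to reject H0.

tau_b = 0.6000 (C=12, D=3), p = 0.136111, fail to reject H0.


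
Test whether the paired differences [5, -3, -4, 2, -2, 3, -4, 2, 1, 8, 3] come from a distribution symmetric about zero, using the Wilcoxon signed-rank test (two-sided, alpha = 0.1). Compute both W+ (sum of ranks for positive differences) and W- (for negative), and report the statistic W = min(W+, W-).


Step 1: Drop any zero differences (none here) and take |d_i|.
|d| = [5, 3, 4, 2, 2, 3, 4, 2, 1, 8, 3]
Step 2: Midrank |d_i| (ties get averaged ranks).
ranks: |5|->10, |3|->6, |4|->8.5, |2|->3, |2|->3, |3|->6, |4|->8.5, |2|->3, |1|->1, |8|->11, |3|->6
Step 3: Attach original signs; sum ranks with positive sign and with negative sign.
W+ = 10 + 3 + 6 + 3 + 1 + 11 + 6 = 40
W- = 6 + 8.5 + 3 + 8.5 = 26
(Check: W+ + W- = 66 should equal n(n+1)/2 = 66.)
Step 4: Test statistic W = min(W+, W-) = 26.
Step 5: Ties in |d|, so use the tie-corrected normal approximation.
        E[W] = n(n+1)/4 = 11*12/4 = 33.
        Tie groups: |d|=2 (t=3), |d|=3 (t=3), |d|=4 (t=2); sum(t^3 - t) = 54.
        Var[W] = n(n+1)(2n+1)/24 - sum(t^3-t)/48 = 3036/24 - 54/48 = 125.375.
        z = (W - E[W]) / sqrt(Var[W]) = (26 - 33) / 11.1971 = -0.6252.
        Two-sided p = 2*Phi(z) = 0.531865.
Step 6: alpha = 0.1. fail to reject H0.

W+ = 40, W- = 26, W = min = 26, p = 0.531865, fail to reject H0.


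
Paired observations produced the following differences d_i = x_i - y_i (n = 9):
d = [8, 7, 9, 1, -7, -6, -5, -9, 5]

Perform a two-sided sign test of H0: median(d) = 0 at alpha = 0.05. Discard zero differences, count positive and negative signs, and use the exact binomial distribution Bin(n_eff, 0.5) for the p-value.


Step 1: Discard zero differences. Original n = 9; n_eff = number of nonzero differences = 9.
Nonzero differences (with sign): +8, +7, +9, +1, -7, -6, -5, -9, +5
Step 2: Count signs: positive = 5, negative = 4.
Step 3: Under H0: P(positive) = 0.5, so the number of positives S ~ Bin(9, 0.5).
Step 4: Two-sided exact p-value = sum of Bin(9,0.5) probabilities at or below the observed probability = 1.000000.
Step 5: alpha = 0.05. fail to reject H0.

n_eff = 9, pos = 5, neg = 4, p = 1.000000, fail to reject H0.


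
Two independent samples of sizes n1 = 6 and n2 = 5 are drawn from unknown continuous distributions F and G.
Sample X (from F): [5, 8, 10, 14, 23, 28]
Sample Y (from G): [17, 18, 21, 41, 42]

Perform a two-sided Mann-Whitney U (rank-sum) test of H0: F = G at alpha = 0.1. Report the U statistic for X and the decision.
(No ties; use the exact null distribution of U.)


Step 1: Combine and sort all 11 observations; assign midranks.
sorted (value, group): (5,X), (8,X), (10,X), (14,X), (17,Y), (18,Y), (21,Y), (23,X), (28,X), (41,Y), (42,Y)
ranks: 5->1, 8->2, 10->3, 14->4, 17->5, 18->6, 21->7, 23->8, 28->9, 41->10, 42->11
Step 2: Rank sum for X: R1 = 1 + 2 + 3 + 4 + 8 + 9 = 27.
Step 3: U_X = R1 - n1(n1+1)/2 = 27 - 6*7/2 = 27 - 21 = 6.
       U_Y = n1*n2 - U_X = 30 - 6 = 24.
Step 4: No ties, so the exact null distribution of U (based on enumerating the C(11,6) = 462 equally likely rank assignments) gives the two-sided p-value.
Step 5: p-value = 0.125541; compare to alpha = 0.1. fail to reject H0.

U_X = 6, p = 0.125541, fail to reject H0 at alpha = 0.1.


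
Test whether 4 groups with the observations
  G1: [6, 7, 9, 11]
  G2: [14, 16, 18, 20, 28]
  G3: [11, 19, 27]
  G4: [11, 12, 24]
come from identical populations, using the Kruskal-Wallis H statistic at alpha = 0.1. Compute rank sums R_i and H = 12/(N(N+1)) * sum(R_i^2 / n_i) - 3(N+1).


Step 1: Combine all N = 15 observations and assign midranks.
sorted (value, group, rank): (6,G1,1), (7,G1,2), (9,G1,3), (11,G1,5), (11,G3,5), (11,G4,5), (12,G4,7), (14,G2,8), (16,G2,9), (18,G2,10), (19,G3,11), (20,G2,12), (24,G4,13), (27,G3,14), (28,G2,15)
Step 2: Sum ranks within each group.
R_1 = 11 (n_1 = 4)
R_2 = 54 (n_2 = 5)
R_3 = 30 (n_3 = 3)
R_4 = 25 (n_4 = 3)
Step 3: H = 12/(N(N+1)) * sum(R_i^2/n_i) - 3(N+1)
     = 12/(15*16) * (11^2/4 + 54^2/5 + 30^2/3 + 25^2/3) - 3*16
     = 0.050000 * 1121.78 - 48
     = 8.089167.
Step 4: Ties present; correction factor C = 1 - 24/(15^3 - 15) = 0.992857. Corrected H = 8.089167 / 0.992857 = 8.147362.
Step 5: Under H0, H ~ chi^2(3); p-value = 0.043062.
Step 6: alpha = 0.1. reject H0.

H = 8.1474, df = 3, p = 0.043062, reject H0.


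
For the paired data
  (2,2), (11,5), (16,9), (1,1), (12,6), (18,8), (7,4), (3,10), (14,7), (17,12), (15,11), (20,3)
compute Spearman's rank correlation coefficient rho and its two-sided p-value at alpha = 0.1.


Step 1: Rank x and y separately (midranks; no ties here).
rank(x): 2->2, 11->5, 16->9, 1->1, 12->6, 18->11, 7->4, 3->3, 14->7, 17->10, 15->8, 20->12
rank(y): 2->2, 5->5, 9->9, 1->1, 6->6, 8->8, 4->4, 10->10, 7->7, 12->12, 11->11, 3->3
Step 2: d_i = R_x(i) - R_y(i); compute d_i^2.
  (2-2)^2=0, (5-5)^2=0, (9-9)^2=0, (1-1)^2=0, (6-6)^2=0, (11-8)^2=9, (4-4)^2=0, (3-10)^2=49, (7-7)^2=0, (10-12)^2=4, (8-11)^2=9, (12-3)^2=81
sum(d^2) = 152.
Step 3: rho = 1 - 6*152 / (12*(12^2 - 1)) = 1 - 912/1716 = 0.468531.
Step 4: Under H0, t = rho * sqrt((n-2)/(1-rho^2)) = 1.6771 ~ t(10).
Step 5: Two-sided p-value from the t-distribution with 10 df = 0.124455.
Step 6: alpha = 0.1. fail to reject H0.

rho = 0.4685, p = 0.124455, fail to reject H0 at alpha = 0.1.


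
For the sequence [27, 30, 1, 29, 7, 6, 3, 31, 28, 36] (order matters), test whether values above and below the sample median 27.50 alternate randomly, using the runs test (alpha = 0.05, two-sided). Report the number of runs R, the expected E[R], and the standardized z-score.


Step 1: Compute median = 27.50; label A = above, B = below.
Labels in order: BABABBBAAA  (n_A = 5, n_B = 5)
Step 2: Count runs R = 6.
Step 3: Under H0 (random ordering), E[R] = 2*n_A*n_B/(n_A+n_B) + 1 = 2*5*5/10 + 1 = 6.0000.
        Var[R] = 2*n_A*n_B*(2*n_A*n_B - n_A - n_B) / ((n_A+n_B)^2 * (n_A+n_B-1)) = 2000/900 = 2.2222.
        SD[R] = 1.4907.
Step 4: R = E[R], so z = 0 with no continuity correction.
Step 5: Two-sided p-value via normal approximation = 2*(1 - Phi(|z|)) = 1.000000.
Step 6: alpha = 0.05. fail to reject H0.

R = 6, z = 0.0000, p = 1.000000, fail to reject H0.
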